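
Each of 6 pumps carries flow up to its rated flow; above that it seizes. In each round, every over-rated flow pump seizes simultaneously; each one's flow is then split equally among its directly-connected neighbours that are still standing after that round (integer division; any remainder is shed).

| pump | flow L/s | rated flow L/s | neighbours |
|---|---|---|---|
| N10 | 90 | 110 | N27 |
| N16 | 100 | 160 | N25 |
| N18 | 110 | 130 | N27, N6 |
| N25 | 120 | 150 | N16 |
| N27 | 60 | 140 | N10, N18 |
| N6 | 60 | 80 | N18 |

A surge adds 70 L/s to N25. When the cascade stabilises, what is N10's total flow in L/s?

Round 1 — N25 at 190 > 150. N25 seizes.
  N25 sheds 190 L/s to N16: 190 each.
    N16: 100+190 = 290 > 160
Round 2 — N16 seizes.
  N16 sheds 290 L/s: no online neighbours, lost.
No further seizures.

90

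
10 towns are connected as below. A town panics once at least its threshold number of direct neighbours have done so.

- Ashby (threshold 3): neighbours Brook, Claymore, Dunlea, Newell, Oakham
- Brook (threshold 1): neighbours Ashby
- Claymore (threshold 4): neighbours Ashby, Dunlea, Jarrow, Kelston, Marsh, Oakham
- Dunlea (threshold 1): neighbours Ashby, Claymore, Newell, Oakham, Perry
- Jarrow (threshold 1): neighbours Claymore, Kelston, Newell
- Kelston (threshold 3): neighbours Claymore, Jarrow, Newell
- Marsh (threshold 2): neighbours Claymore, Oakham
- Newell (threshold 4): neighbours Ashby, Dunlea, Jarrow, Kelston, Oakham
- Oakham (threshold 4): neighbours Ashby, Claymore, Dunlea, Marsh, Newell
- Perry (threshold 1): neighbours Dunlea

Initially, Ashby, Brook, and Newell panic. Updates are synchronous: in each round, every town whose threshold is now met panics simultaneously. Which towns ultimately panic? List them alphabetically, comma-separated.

Ashby, Brook, Dunlea, Jarrow, Newell, Perry

Round 1 — Ashby, Brook, Newell panic (initial).
Round 2 — checking thresholds:
  Claymore: 1 of 6 neighbours < 4, holds.
  Dunlea: 2 of 5 neighbours ≥ 1, panics.
  Jarrow: 1 of 3 neighbours ≥ 1, panics.
  Kelston: 1 of 3 neighbours < 3, holds.
  Oakham: 2 of 5 neighbours < 4, holds.
Round 3 — checking thresholds:
  Claymore: 3 of 6 neighbours < 4, holds.
  Kelston: 2 of 3 neighbours < 3, holds.
  Oakham: 3 of 5 neighbours < 4, holds.
  Perry: 1 of 1 neighbours ≥ 1, panics.
Round 4 — no new panics; cascade stops.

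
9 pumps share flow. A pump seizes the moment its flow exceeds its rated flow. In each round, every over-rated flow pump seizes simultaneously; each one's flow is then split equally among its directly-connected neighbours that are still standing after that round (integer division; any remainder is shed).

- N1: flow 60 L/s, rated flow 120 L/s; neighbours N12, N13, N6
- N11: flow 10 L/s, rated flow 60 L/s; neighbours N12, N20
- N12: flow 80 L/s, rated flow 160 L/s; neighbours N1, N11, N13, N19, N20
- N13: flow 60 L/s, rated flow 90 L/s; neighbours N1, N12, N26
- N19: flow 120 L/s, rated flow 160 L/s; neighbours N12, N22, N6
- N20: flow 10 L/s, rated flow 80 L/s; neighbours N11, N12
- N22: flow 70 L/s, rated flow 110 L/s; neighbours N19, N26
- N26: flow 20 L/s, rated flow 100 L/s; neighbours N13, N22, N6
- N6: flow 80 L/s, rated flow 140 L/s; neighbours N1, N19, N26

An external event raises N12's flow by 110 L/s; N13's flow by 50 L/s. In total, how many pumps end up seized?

Round 1 — N12 at 190 > 160; N13 at 110 > 90. N12, N13 seize.
  N12 sheds 190 L/s to N1, N11, N19, N20: 47 each (2 lost).
    N1: 60+47 = 107 ≤ 120
    N11: 10+47 = 57 ≤ 60
    N19: 120+47 = 167 > 160
    N20: 10+47 = 57 ≤ 80
  N13 sheds 110 L/s to N1, N26: 55 each.
    N1: 107+55 = 162 > 120
    N26: 20+55 = 75 ≤ 100
Round 2 — N1, N19 seize.
  N1 sheds 162 L/s to N6: 162 each.
    N6: 80+162 = 242 > 140
  N19 sheds 167 L/s to N22, N6: 83 each (1 lost).
    N22: 70+83 = 153 > 110
    N6: 242+83 = 325 > 140
Round 3 — N22, N6 seize.
  N22 sheds 153 L/s to N26: 153 each.
    N26: 75+153 = 228 > 100
  N6 sheds 325 L/s to N26: 325 each.
    N26: 228+325 = 553 > 100
Round 4 — N26 seizes.
  N26 sheds 553 L/s: no online neighbours, lost.
No further seizures.

7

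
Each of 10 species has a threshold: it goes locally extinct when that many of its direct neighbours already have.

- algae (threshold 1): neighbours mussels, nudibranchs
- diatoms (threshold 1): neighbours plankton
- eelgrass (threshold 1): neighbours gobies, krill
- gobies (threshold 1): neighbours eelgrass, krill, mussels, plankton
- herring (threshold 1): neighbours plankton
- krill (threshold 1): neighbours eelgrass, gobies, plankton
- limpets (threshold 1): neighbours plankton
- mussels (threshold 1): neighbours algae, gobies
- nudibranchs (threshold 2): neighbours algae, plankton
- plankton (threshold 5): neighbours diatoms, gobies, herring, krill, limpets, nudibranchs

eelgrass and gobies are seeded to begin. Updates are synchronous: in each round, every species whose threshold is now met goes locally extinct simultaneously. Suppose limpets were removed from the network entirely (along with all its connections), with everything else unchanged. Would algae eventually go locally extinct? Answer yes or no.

yes

With limpets removed:
Round 1 — eelgrass, gobies go locally extinct (initial).
Round 2 — checking thresholds:
  krill: 2 of 3 neighbours ≥ 1, goes locally extinct.
  mussels: 1 of 2 neighbours ≥ 1, goes locally extinct.
  plankton: 1 of 5 neighbours < 5, below threshold.
Round 3 — checking thresholds:
  algae: 1 of 2 neighbours ≥ 1, goes locally extinct.
  plankton: 2 of 5 neighbours < 5, below threshold.
Round 4 — no new extinctions; cascade stops.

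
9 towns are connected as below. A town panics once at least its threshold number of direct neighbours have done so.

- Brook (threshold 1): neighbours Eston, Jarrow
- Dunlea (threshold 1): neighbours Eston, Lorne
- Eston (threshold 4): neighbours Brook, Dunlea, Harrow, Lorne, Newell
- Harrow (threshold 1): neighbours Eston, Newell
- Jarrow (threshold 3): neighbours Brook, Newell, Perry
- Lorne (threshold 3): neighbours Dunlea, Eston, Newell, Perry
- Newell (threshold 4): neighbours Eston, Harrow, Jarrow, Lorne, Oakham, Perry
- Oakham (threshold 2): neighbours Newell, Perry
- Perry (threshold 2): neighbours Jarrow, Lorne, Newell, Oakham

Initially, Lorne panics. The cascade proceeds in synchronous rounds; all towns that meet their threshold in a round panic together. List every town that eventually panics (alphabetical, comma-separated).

Dunlea, Lorne

Round 1 — Lorne panics (initial).
Round 2 — checking thresholds:
  Dunlea: 1 of 2 neighbours ≥ 1, panics.
  Eston: 1 of 5 neighbours < 4, below threshold.
  Newell: 1 of 6 neighbours < 4, below threshold.
  Perry: 1 of 4 neighbours < 2, below threshold.
Round 3 — no new panics; cascade stops.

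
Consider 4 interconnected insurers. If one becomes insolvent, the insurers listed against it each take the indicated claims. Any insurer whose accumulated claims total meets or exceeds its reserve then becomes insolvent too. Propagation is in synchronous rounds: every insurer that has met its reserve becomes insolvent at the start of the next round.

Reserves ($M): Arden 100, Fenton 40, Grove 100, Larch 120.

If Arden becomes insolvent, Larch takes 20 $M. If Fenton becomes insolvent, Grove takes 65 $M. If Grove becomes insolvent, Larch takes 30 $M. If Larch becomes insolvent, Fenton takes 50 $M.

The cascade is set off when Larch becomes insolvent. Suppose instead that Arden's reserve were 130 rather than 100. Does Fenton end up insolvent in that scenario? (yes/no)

With Arden's reserve at 130:
Round 1 — Larch becomes insolvent (initial).
  Fenton: +50 → 50 ≥ 40
Round 2 — Fenton becomes insolvent.
  Grove: +65 → 65 < 100
No further insolvencies.

yes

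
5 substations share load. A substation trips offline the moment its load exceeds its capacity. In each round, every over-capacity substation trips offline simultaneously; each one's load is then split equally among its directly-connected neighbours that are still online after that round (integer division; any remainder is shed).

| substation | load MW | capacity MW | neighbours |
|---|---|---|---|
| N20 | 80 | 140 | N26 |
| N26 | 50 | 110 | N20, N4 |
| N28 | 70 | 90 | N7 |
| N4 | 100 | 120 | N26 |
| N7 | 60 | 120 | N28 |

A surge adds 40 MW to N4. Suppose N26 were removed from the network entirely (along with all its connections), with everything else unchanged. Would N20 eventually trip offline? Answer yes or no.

With N26 removed:
Round 1 — N4 at 140 > 120. N4 trips offline.
  N4 sheds 140 MW: no online neighbours, lost.
No further trips.

no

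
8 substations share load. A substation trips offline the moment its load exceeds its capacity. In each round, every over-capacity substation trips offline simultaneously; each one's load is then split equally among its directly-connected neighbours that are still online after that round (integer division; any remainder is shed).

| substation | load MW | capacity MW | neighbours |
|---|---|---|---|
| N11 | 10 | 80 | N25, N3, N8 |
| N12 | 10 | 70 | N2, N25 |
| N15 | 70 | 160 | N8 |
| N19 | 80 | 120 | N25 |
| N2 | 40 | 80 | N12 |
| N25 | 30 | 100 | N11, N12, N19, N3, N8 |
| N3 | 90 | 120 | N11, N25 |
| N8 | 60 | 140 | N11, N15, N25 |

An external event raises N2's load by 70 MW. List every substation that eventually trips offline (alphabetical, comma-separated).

N11, N12, N15, N2, N25, N3, N8

Round 1 — N2 at 110 > 80. N2 trips offline.
  N2 sheds 110 MW to N12: 110 each.
    N12: 10+110 = 120 > 70
Round 2 — N12 trips offline.
  N12 sheds 120 MW to N25: 120 each.
    N25: 30+120 = 150 > 100
Round 3 — N25 trips offline.
  N25 sheds 150 MW to N11, N19, N3, N8: 37 each (2 lost).
    N11: 10+37 = 47 ≤ 80
    N19: 80+37 = 117 ≤ 120
    N3: 90+37 = 127 > 120
    N8: 60+37 = 97 ≤ 140
Round 4 — N3 trips offline.
  N3 sheds 127 MW to N11: 127 each.
    N11: 47+127 = 174 > 80
Round 5 — N11 trips offline.
  N11 sheds 174 MW to N8: 174 each.
    N8: 97+174 = 271 > 140
Round 6 — N8 trips offline.
  N8 sheds 271 MW to N15: 271 each.
    N15: 70+271 = 341 > 160
Round 7 — N15 trips offline.
  N15 sheds 341 MW: no online neighbours, lost.
No further trips.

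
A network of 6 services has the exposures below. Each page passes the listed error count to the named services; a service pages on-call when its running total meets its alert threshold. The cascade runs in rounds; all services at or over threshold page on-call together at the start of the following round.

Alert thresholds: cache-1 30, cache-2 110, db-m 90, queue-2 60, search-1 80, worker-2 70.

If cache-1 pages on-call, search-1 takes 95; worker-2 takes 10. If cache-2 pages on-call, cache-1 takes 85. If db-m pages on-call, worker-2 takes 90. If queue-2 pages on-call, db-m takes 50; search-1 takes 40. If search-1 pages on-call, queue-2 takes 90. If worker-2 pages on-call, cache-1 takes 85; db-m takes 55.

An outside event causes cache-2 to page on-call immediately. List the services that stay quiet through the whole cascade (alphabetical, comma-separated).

Round 1 — cache-2 pages on-call (initial).
  cache-1: +85 → 85 ≥ 30
Round 2 — cache-1 pages on-call.
  search-1: +95 → 95 ≥ 80
  worker-2: +10 → 10 < 70
Round 3 — search-1 pages on-call.
  queue-2: +90 → 90 ≥ 60
Round 4 — queue-2 pages on-call.
  db-m: +50 → 50 < 90
No further pages.

db-m, worker-2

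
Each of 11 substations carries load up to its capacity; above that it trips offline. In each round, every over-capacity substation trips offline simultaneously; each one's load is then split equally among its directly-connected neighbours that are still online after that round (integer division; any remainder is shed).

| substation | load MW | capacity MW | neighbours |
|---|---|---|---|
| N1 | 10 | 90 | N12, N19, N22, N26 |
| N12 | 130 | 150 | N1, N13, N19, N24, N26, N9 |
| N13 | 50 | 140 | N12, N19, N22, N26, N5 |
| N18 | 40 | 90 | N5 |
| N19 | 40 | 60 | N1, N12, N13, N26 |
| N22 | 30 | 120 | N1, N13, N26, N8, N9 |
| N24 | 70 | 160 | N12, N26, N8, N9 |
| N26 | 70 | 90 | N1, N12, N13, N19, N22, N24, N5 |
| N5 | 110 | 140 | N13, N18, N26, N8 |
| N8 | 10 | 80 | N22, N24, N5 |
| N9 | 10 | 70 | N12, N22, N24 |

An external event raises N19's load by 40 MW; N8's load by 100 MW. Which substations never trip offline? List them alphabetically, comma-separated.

Round 1 — N19 at 80 > 60; N8 at 110 > 80. N19, N8 trip offline.
  N19 sheds 80 MW to N1, N12, N13, N26: 20 each.
    N1: 10+20 = 30 ≤ 90
    N12: 130+20 = 150 ≤ 150
    N13: 50+20 = 70 ≤ 140
    N26: 70+20 = 90 ≤ 90
  N8 sheds 110 MW to N22, N24, N5: 36 each (2 lost).
    N22: 30+36 = 66 ≤ 120
    N24: 70+36 = 106 ≤ 160
    N5: 110+36 = 146 > 140
Round 2 — N5 trips offline.
  N5 sheds 146 MW to N13, N18, N26: 48 each (2 lost).
    N13: 70+48 = 118 ≤ 140
    N18: 40+48 = 88 ≤ 90
    N26: 90+48 = 138 > 90
Round 3 — N26 trips offline.
  N26 sheds 138 MW to N1, N12, N13, N22, N24: 27 each (3 lost).
    N1: 30+27 = 57 ≤ 90
    N12: 150+27 = 177 > 150
    N13: 118+27 = 145 > 140
    N22: 66+27 = 93 ≤ 120
    N24: 106+27 = 133 ≤ 160
Round 4 — N12, N13 trip offline.
  N12 sheds 177 MW to N1, N24, N9: 59 each.
    N1: 57+59 = 116 > 90
    N24: 133+59 = 192 > 160
    N9: 10+59 = 69 ≤ 70
  N13 sheds 145 MW to N22: 145 each.
    N22: 93+145 = 238 > 120
Round 5 — N1, N22, N24 trip offline.
  N1 sheds 116 MW: no online neighbours, lost.
  N22 sheds 238 MW to N9: 238 each.
    N9: 69+238 = 307 > 70
  N24 sheds 192 MW to N9: 192 each.
    N9: 307+192 = 499 > 70
Round 6 — N9 trips offline.
  N9 sheds 499 MW: no online neighbours, lost.
No further trips.

N18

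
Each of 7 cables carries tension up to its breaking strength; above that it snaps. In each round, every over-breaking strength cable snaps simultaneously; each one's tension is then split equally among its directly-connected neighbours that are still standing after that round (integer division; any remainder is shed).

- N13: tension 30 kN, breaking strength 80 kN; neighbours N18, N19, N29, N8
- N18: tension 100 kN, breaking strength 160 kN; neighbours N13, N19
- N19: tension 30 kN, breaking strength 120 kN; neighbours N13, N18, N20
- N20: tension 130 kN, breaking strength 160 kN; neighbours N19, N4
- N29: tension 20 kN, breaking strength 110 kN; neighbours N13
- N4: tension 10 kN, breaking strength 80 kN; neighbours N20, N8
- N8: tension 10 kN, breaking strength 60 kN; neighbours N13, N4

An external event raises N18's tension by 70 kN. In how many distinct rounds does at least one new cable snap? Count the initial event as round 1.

Round 1 — N18 at 170 > 160. N18 snaps.
  N18 sheds 170 kN to N13, N19: 85 each.
    N13: 30+85 = 115 > 80
    N19: 30+85 = 115 ≤ 120
Round 2 — N13 snaps.
  N13 sheds 115 kN to N19, N29, N8: 38 each (1 lost).
    N19: 115+38 = 153 > 120
    N29: 20+38 = 58 ≤ 110
    N8: 10+38 = 48 ≤ 60
Round 3 — N19 snaps.
  N19 sheds 153 kN to N20: 153 each.
    N20: 130+153 = 283 > 160
Round 4 — N20 snaps.
  N20 sheds 283 kN to N4: 283 each.
    N4: 10+283 = 293 > 80
Round 5 — N4 snaps.
  N4 sheds 293 kN to N8: 293 each.
    N8: 48+293 = 341 > 60
Round 6 — N8 snaps.
  N8 sheds 341 kN: no online neighbours, lost.
No further breaks.

6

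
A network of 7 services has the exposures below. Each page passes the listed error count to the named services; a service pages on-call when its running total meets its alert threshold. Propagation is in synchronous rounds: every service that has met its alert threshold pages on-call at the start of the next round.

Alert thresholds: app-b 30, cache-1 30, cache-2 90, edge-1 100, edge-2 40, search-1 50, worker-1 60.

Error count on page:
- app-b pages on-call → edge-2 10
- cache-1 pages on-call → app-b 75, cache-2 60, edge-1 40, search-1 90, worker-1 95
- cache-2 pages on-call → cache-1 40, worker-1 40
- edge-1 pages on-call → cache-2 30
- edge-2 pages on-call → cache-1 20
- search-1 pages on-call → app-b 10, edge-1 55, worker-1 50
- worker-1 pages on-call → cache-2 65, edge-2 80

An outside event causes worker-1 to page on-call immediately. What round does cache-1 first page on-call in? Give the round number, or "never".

never

Round 1 — worker-1 pages on-call (initial).
  cache-2: +65 → 65 < 90
  edge-2: +80 → 80 ≥ 40
Round 2 — edge-2 pages on-call.
  cache-1: +20 → 20 < 30
No further pages.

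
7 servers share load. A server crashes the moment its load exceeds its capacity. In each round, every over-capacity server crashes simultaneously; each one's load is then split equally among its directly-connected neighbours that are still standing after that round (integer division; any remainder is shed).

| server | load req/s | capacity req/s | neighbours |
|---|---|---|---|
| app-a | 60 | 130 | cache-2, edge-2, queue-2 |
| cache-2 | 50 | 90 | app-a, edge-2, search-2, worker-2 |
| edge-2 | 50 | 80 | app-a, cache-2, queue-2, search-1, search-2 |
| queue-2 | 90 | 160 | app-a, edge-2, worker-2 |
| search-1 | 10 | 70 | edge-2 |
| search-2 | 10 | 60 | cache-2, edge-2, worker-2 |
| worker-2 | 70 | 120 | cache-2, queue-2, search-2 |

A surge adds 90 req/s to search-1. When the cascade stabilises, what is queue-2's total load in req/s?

Round 1 — search-1 at 100 > 70. search-1 crashes.
  search-1 sheds 100 req/s to edge-2: 100 each.
    edge-2: 50+100 = 150 > 80
Round 2 — edge-2 crashes.
  edge-2 sheds 150 req/s to app-a, cache-2, queue-2, search-2: 37 each (2 lost).
    app-a: 60+37 = 97 ≤ 130
    cache-2: 50+37 = 87 ≤ 90
    queue-2: 90+37 = 127 ≤ 160
    search-2: 10+37 = 47 ≤ 60
No further crashes.

127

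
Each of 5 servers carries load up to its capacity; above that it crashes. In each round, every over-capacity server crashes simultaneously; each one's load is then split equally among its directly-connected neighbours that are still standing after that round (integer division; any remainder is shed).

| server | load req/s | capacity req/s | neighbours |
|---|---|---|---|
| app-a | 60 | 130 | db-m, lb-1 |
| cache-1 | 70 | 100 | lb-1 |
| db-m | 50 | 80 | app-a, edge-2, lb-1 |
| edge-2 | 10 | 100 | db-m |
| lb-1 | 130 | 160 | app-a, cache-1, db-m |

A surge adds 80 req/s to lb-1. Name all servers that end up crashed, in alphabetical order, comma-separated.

Round 1 — lb-1 at 210 > 160. lb-1 crashes.
  lb-1 sheds 210 req/s to app-a, cache-1, db-m: 70 each.
    app-a: 60+70 = 130 ≤ 130
    cache-1: 70+70 = 140 > 100
    db-m: 50+70 = 120 > 80
Round 2 — cache-1, db-m crash.
  cache-1 sheds 140 req/s: no online neighbours, lost.
  db-m sheds 120 req/s to app-a, edge-2: 60 each.
    app-a: 130+60 = 190 > 130
    edge-2: 10+60 = 70 ≤ 100
Round 3 — app-a crashes.
  app-a sheds 190 req/s: no online neighbours, lost.
No further crashes.

app-a, cache-1, db-m, lb-1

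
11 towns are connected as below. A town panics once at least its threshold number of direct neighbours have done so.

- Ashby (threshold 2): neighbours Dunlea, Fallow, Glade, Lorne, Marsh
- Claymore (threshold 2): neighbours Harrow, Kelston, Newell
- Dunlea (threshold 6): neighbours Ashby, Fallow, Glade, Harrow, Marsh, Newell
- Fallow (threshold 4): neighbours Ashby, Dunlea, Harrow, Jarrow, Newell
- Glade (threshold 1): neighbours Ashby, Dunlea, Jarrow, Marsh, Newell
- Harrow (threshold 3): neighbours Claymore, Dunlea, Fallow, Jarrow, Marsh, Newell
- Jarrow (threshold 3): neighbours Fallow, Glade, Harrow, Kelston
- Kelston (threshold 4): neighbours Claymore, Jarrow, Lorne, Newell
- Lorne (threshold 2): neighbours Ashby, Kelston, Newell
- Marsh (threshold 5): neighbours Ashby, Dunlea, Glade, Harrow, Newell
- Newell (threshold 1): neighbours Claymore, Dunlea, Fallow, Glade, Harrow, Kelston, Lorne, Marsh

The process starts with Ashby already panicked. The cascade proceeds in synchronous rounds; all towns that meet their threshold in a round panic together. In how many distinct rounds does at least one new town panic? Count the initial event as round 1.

Round 1 — Ashby panics (initial).
Round 2 — checking thresholds:
  Dunlea: 1 of 6 neighbours < 6, not yet.
  Fallow: 1 of 5 neighbours < 4, not yet.
  Glade: 1 of 5 neighbours ≥ 1, panics.
  Lorne: 1 of 3 neighbours < 2, not yet.
  Marsh: 1 of 5 neighbours < 5, not yet.
Round 3 — checking thresholds:
  Dunlea: 2 of 6 neighbours < 6, not yet.
  Fallow: 1 of 5 neighbours < 4, not yet.
  Jarrow: 1 of 4 neighbours < 3, not yet.
  Lorne: 1 of 3 neighbours < 2, not yet.
  Marsh: 2 of 5 neighbours < 5, not yet.
  Newell: 1 of 8 neighbours ≥ 1, panics.
Round 4 — checking thresholds:
  Claymore: 1 of 3 neighbours < 2, not yet.
  Dunlea: 3 of 6 neighbours < 6, not yet.
  Fallow: 2 of 5 neighbours < 4, not yet.
  Harrow: 1 of 6 neighbours < 3, not yet.
  Jarrow: 1 of 4 neighbours < 3, not yet.
  Kelston: 1 of 4 neighbours < 4, not yet.
  Lorne: 2 of 3 neighbours ≥ 2, panics.
  Marsh: 3 of 5 neighbours < 5, not yet.
Round 5 — no new panics; cascade stops.

4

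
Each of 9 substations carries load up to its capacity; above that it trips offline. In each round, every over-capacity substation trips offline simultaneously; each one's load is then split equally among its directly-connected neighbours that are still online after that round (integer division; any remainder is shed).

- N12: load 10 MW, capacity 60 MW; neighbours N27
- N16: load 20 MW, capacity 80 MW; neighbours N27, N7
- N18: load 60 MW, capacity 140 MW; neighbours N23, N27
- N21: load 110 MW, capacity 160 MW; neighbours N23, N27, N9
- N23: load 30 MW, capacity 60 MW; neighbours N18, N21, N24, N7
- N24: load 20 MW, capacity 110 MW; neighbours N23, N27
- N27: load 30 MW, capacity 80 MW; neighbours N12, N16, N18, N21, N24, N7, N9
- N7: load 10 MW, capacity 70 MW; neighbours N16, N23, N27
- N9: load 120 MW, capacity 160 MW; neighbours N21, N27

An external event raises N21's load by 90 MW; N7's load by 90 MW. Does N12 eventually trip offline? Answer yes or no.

Round 1 — N21 at 200 > 160; N7 at 100 > 70. N21, N7 trip offline.
  N21 sheds 200 MW to N23, N27, N9: 66 each (2 lost).
    N23: 30+66 = 96 > 60
    N27: 30+66 = 96 > 80
    N9: 120+66 = 186 > 160
  N7 sheds 100 MW to N16, N23, N27: 33 each (1 lost).
    N16: 20+33 = 53 ≤ 80
    N23: 96+33 = 129 > 60
    N27: 96+33 = 129 > 80
Round 2 — N23, N27, N9 trip offline.
  N23 sheds 129 MW to N18, N24: 64 each (1 lost).
    N18: 60+64 = 124 ≤ 140
    N24: 20+64 = 84 ≤ 110
  N27 sheds 129 MW to N12, N16, N18, N24: 32 each (1 lost).
    N12: 10+32 = 42 ≤ 60
    N16: 53+32 = 85 > 80
    N18: 124+32 = 156 > 140
    N24: 84+32 = 116 > 110
  N9 sheds 186 MW: no online neighbours, lost.
Round 3 — N16, N18, N24 trip offline.
  N16 sheds 85 MW: no online neighbours, lost.
  N18 sheds 156 MW: no online neighbours, lost.
  N24 sheds 116 MW: no online neighbours, lost.
No further trips.

no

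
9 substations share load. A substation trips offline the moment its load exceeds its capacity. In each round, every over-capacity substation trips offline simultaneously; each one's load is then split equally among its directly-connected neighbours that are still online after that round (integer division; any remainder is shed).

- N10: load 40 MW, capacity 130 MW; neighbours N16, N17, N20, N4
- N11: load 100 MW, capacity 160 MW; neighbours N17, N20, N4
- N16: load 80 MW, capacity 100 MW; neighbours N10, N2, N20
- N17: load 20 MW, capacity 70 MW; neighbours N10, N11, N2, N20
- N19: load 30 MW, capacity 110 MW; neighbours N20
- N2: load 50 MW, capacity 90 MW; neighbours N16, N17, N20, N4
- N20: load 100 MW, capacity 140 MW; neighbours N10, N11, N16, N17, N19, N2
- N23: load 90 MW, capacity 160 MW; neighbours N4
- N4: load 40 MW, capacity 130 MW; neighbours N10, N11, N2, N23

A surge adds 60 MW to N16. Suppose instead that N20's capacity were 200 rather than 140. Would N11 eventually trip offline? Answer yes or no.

no

With N20's capacity at 200:
Round 1 — N16 at 140 > 100. N16 trips offline.
  N16 sheds 140 MW to N10, N2, N20: 46 each (2 lost).
    N10: 40+46 = 86 ≤ 130
    N2: 50+46 = 96 > 90
    N20: 100+46 = 146 ≤ 200
Round 2 — N2 trips offline.
  N2 sheds 96 MW to N17, N20, N4: 32 each.
    N17: 20+32 = 52 ≤ 70
    N20: 146+32 = 178 ≤ 200
    N4: 40+32 = 72 ≤ 130
No further trips.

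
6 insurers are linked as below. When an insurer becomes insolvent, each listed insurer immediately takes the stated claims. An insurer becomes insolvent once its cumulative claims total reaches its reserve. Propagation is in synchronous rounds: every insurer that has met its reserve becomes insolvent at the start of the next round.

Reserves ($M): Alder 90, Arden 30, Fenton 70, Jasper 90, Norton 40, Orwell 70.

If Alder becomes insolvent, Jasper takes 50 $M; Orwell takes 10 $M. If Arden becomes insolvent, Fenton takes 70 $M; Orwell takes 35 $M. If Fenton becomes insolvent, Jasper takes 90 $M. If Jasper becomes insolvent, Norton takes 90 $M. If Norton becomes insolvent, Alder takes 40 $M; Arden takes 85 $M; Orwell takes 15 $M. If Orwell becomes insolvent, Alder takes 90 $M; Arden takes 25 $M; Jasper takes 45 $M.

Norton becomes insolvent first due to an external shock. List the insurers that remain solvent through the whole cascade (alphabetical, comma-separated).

Round 1 — Norton becomes insolvent (initial).
  Alder: +40 → 40 < 90
  Arden: +85 → 85 ≥ 30
  Orwell: +15 → 15 < 70
Round 2 — Arden becomes insolvent.
  Fenton: +70 → 70 ≥ 70
  Orwell: +35 → 50 < 70
Round 3 — Fenton becomes insolvent.
  Jasper: +90 → 90 ≥ 90
Round 4 — Jasper becomes insolvent.
No further insolvencies.

Alder, Orwell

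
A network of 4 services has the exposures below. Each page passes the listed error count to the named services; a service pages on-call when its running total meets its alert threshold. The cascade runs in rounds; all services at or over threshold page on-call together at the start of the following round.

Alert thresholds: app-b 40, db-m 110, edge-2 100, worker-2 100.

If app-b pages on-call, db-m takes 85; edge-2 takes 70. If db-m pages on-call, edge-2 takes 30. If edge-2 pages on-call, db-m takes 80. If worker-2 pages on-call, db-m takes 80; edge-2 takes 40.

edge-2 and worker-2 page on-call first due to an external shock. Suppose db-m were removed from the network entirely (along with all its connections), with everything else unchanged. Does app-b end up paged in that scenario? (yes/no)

no

With db-m removed:
Round 1 — edge-2, worker-2 page on-call (initial).
No further pages.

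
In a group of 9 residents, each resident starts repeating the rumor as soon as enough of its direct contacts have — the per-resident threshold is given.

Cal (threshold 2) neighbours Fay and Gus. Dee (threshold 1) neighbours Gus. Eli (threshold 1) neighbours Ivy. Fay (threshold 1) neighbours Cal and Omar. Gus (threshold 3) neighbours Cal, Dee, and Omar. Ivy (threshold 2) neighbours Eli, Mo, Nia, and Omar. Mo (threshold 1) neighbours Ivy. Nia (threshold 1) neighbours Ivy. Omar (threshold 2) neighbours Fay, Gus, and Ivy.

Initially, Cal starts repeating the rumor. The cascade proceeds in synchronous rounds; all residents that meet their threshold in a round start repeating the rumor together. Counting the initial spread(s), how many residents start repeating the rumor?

Round 1 — Cal starts repeating the rumor (initial).
Round 2 — checking thresholds:
  Fay: 1 of 2 neighbours ≥ 1, starts repeating the rumor.
  Gus: 1 of 3 neighbours < 3, not yet.
Round 3 — no new spreads; cascade stops.

2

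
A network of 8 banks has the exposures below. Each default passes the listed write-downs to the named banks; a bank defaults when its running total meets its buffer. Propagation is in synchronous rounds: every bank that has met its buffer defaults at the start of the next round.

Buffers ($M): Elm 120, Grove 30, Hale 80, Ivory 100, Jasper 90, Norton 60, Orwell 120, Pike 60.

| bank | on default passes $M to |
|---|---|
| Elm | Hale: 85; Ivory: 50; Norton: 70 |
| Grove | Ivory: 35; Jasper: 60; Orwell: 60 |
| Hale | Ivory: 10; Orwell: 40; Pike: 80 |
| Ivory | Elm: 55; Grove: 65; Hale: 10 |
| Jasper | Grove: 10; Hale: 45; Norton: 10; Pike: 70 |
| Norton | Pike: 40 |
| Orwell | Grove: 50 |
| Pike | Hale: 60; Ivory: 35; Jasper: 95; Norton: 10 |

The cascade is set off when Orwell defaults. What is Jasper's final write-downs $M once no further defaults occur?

Round 1 — Orwell defaults (initial).
  Grove: +50 → 50 ≥ 30
Round 2 — Grove defaults.
  Ivory: +35 → 35 < 100
  Jasper: +60 → 60 < 90
No further defaults.

60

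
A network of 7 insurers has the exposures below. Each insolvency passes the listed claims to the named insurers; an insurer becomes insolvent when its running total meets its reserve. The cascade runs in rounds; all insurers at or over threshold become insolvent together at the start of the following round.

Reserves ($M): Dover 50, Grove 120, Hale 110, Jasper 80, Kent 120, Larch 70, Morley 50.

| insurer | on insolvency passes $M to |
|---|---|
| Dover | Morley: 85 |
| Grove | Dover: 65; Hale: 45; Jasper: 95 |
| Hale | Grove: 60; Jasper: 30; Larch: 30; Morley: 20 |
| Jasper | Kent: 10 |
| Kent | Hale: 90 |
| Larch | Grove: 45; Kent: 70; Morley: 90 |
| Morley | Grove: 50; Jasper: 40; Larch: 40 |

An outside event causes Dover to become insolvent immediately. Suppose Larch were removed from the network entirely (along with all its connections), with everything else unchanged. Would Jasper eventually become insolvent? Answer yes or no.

With Larch removed:
Round 1 — Dover becomes insolvent (initial).
  Morley: +85 → 85 ≥ 50
Round 2 — Morley becomes insolvent.
  Grove: +50 → 50 < 120
  Jasper: +40 → 40 < 80
No further insolvencies.

no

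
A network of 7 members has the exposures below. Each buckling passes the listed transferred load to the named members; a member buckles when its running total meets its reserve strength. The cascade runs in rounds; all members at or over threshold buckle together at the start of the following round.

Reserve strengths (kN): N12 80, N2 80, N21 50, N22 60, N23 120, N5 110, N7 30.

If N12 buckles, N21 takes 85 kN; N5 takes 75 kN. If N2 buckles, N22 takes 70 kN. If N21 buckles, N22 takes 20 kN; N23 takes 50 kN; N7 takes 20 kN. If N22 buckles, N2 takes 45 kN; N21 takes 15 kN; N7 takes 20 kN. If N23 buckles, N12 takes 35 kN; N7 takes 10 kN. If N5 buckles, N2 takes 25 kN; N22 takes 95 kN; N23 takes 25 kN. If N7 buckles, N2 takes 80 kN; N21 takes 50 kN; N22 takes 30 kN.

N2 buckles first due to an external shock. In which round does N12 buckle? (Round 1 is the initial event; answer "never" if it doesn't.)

never

Round 1 — N2 buckles (initial).
  N22: +70 → 70 ≥ 60
Round 2 — N22 buckles.
  N21: +15 → 15 < 50
  N7: +20 → 20 < 30
No further bucklings.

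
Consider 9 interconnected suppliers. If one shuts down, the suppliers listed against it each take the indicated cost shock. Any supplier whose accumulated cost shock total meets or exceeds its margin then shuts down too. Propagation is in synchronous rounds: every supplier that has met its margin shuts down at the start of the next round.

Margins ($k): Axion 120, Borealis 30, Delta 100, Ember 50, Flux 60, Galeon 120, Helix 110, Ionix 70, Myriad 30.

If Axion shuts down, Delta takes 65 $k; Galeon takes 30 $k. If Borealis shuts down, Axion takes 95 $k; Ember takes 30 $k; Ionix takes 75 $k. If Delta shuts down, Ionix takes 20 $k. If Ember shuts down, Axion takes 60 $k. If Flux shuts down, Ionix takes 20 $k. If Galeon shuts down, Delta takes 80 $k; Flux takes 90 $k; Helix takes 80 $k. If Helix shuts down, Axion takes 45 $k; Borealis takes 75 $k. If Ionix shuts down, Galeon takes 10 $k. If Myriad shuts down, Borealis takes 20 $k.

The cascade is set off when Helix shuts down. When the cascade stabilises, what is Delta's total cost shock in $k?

Round 1 — Helix shuts down (initial).
  Axion: +45 → 45 < 120
  Borealis: +75 → 75 ≥ 30
Round 2 — Borealis shuts down.
  Axion: +95 → 140 ≥ 120
  Ember: +30 → 30 < 50
  Ionix: +75 → 75 ≥ 70
Round 3 — Axion, Ionix shut down.
  Delta: +65 → 65 < 100
  Galeon: +30+10 → 40 < 120
No further shutdowns.

65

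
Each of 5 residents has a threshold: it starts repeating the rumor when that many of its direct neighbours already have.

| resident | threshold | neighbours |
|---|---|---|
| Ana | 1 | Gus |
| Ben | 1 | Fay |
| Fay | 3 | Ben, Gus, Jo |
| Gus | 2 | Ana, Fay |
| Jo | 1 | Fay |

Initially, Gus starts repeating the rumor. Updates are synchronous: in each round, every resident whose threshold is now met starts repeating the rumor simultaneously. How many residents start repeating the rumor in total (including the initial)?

Round 1 — Gus starts repeating the rumor (initial).
Round 2 — checking thresholds:
  Ana: 1 of 1 neighbours ≥ 1, starts repeating the rumor.
  Fay: 1 of 3 neighbours < 3, holds.
Round 3 — no new spreads; cascade stops.

2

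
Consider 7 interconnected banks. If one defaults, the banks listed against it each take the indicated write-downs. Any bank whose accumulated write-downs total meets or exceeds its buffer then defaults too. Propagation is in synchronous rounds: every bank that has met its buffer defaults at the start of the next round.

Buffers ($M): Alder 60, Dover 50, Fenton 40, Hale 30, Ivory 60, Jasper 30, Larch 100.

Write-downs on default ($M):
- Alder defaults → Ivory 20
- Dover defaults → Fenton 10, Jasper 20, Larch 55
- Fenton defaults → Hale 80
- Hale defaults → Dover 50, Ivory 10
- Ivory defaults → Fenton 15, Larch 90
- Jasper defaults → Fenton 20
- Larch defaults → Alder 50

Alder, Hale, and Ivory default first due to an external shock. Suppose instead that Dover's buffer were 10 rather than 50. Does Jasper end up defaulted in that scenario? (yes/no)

no

With Dover's buffer at 10:
Round 1 — Alder, Hale, Ivory default (initial).
  Dover: +50 → 50 ≥ 10
  Fenton: +15 → 15 < 40
  Larch: +90 → 90 < 100
Round 2 — Dover defaults.
  Fenton: +10 → 25 < 40
  Jasper: +20 → 20 < 30
  Larch: +55 → 145 ≥ 100
Round 3 — Larch defaults.
No further defaults.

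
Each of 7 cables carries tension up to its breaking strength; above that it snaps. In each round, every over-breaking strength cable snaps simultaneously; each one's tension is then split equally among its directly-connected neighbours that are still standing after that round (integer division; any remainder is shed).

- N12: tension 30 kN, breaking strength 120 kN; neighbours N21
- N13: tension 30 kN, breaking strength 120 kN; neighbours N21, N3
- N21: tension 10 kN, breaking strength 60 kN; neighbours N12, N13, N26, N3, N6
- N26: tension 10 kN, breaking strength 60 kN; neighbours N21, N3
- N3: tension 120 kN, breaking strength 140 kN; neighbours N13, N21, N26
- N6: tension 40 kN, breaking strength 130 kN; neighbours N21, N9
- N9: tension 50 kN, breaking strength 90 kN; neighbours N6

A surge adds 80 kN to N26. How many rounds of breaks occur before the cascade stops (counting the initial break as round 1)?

4

Round 1 — N26 at 90 > 60. N26 snaps.
  N26 sheds 90 kN to N21, N3: 45 each.
    N21: 10+45 = 55 ≤ 60
    N3: 120+45 = 165 > 140
Round 2 — N3 snaps.
  N3 sheds 165 kN to N13, N21: 82 each (1 lost).
    N13: 30+82 = 112 ≤ 120
    N21: 55+82 = 137 > 60
Round 3 — N21 snaps.
  N21 sheds 137 kN to N12, N13, N6: 45 each (2 lost).
    N12: 30+45 = 75 ≤ 120
    N13: 112+45 = 157 > 120
    N6: 40+45 = 85 ≤ 130
Round 4 — N13 snaps.
  N13 sheds 157 kN: no online neighbours, lost.
No further breaks.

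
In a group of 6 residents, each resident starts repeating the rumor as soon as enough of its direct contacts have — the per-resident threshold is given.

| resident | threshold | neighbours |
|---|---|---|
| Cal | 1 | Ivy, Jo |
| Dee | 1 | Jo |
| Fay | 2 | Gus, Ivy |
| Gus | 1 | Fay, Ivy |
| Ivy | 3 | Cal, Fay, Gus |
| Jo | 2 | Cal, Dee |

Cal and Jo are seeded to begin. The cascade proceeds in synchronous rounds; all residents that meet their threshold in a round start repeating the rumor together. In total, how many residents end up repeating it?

3

Round 1 — Cal, Jo start repeating the rumor (initial).
Round 2 — checking thresholds:
  Dee: 1 of 1 neighbours ≥ 1, starts repeating the rumor.
  Ivy: 1 of 3 neighbours < 3, below threshold.
Round 3 — no new spreads; cascade stops.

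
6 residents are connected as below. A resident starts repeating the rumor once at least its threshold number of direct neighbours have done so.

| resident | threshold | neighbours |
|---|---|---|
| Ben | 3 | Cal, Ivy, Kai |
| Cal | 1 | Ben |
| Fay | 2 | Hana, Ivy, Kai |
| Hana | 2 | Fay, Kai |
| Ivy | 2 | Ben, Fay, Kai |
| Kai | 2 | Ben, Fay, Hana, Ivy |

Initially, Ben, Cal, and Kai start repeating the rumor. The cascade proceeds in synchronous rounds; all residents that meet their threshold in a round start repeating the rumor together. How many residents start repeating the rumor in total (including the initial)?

6

Round 1 — Ben, Cal, Kai start repeating the rumor (initial).
Round 2 — checking thresholds:
  Fay: 1 of 3 neighbours < 2, holds.
  Hana: 1 of 2 neighbours < 2, holds.
  Ivy: 2 of 3 neighbours ≥ 2, starts repeating the rumor.
Round 3 — checking thresholds:
  Fay: 2 of 3 neighbours ≥ 2, starts repeating the rumor.
  Hana: 1 of 2 neighbours < 2, holds.
Round 4 — checking thresholds:
  Hana: 2 of 2 neighbours ≥ 2, starts repeating the rumor.
Round 5 — no new spreads; cascade stops.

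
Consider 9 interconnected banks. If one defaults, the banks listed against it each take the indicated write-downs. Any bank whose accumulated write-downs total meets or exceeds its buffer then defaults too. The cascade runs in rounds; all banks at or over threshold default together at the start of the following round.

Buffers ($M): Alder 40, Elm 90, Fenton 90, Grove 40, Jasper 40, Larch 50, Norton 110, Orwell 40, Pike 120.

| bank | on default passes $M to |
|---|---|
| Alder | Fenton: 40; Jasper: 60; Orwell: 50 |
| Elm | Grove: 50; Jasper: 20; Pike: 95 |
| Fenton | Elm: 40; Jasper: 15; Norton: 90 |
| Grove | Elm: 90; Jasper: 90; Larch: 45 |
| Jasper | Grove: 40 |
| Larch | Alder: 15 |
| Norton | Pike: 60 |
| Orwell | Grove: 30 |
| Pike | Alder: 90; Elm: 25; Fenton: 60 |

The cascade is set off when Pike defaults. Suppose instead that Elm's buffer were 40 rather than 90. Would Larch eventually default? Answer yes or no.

With Elm's buffer at 40:
Round 1 — Pike defaults (initial).
  Alder: +90 → 90 ≥ 40
  Elm: +25 → 25 < 40
  Fenton: +60 → 60 < 90
Round 2 — Alder defaults.
  Fenton: +40 → 100 ≥ 90
  Jasper: +60 → 60 ≥ 40
  Orwell: +50 → 50 ≥ 40
Round 3 — Fenton, Jasper, Orwell default.
  Elm: +40 → 65 ≥ 40
  Grove: +40+30 → 70 ≥ 40
  Norton: +90 → 90 < 110
Round 4 — Elm, Grove default.
  Larch: +45 → 45 < 50
No further defaults.

no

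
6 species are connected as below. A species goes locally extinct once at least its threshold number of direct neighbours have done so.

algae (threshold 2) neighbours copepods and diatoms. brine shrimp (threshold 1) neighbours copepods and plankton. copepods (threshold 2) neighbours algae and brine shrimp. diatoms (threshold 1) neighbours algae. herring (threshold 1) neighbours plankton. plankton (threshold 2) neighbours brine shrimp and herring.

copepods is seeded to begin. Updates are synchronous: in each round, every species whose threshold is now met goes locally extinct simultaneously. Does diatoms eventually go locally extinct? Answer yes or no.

no

Round 1 — copepods goes locally extinct (initial).
Round 2 — checking thresholds:
  algae: 1 of 2 neighbours < 2, not yet.
  brine shrimp: 1 of 2 neighbours ≥ 1, goes locally extinct.
Round 3 — no new extinctions; cascade stops.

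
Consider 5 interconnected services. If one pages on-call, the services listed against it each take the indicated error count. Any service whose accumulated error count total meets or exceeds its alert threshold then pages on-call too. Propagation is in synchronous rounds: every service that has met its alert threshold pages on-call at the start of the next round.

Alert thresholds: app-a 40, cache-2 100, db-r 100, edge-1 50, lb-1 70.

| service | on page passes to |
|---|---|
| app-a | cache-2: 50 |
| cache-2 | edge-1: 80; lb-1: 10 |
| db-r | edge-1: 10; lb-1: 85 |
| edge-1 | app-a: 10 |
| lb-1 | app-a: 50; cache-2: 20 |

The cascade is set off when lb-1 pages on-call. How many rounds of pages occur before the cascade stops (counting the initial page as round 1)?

Round 1 — lb-1 pages on-call (initial).
  app-a: +50 → 50 ≥ 40
  cache-2: +20 → 20 < 100
Round 2 — app-a pages on-call.
  cache-2: +50 → 70 < 100
No further pages.

2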